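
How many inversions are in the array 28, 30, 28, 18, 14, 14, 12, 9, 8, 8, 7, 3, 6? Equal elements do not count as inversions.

Sweep left to right; for each value list the smaller values that follow it:
28 → 18, 14, 14, 12, 9, 8, 8, 7, 3, 6 → 10
30 → 28, 18, 14, 14, 12, 9, 8, 8, 7, 3, 6 → 11
28 → 18, 14, 14, 12, 9, 8, 8, 7, 3, 6 → 10
18 → 14, 14, 12, 9, 8, 8, 7, 3, 6 → 9
14 → 12, 9, 8, 8, 7, 3, 6 → 7
14 → 12, 9, 8, 8, 7, 3, 6 → 7
12 → 9, 8, 8, 7, 3, 6 → 6
9 → 8, 8, 7, 3, 6 → 5
8 → 7, 3, 6 → 3
8 → 7, 3, 6 → 3
7 → 3, 6 → 2
3 → none → 0
6 → none → 0
Sum: 10 + 11 + 10 + 9 + 7 + 7 + 6 + 5 + 3 + 3 + 2 + 0 + 0 = 73

73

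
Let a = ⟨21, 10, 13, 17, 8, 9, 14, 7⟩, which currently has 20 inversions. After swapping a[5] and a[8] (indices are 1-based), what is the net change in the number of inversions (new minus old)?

Positions 5 and 8 hold 8 and 7; after swapping, the array is [21, 10, 13, 17, 7, 9, 14, 8].
Count, for each position, how many later elements it exceeds:
21 → 10, 13, 17, 7, 9, 14, 8 → 7
10 → 7, 9, 8 → 3
13 → 7, 9, 8 → 3
17 → 7, 9, 14, 8 → 4
7 → none → 0
9 → 8 → 1
14 → 8 → 1
8 → none → 0
Sum: 7 + 3 + 3 + 4 + 0 + 1 + 1 + 0 = 19
Change: 19 − 20 = -1

-1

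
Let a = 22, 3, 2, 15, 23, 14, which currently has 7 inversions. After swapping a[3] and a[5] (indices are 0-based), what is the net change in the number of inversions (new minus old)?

-1

Positions 3 and 5 hold 15 and 14; after swapping, the array is [22, 3, 2, 14, 23, 15].
Element-by-element contributions:
22 → 3, 2, 14, 15 → 4
3 → 2 → 1
2 → none → 0
14 → none → 0
23 → 15 → 1
15 → none → 0
Sum: 4 + 1 + 0 + 0 + 1 + 0 = 6
Change: 6 − 7 = -1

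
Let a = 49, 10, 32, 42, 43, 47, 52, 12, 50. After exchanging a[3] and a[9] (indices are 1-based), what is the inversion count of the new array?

19

Positions 3 and 9 hold 32 and 50; after swapping, the array is [49, 10, 50, 42, 43, 47, 52, 12, 32].
Element-by-element contributions:
49: 6
10: 0
50: 5
42: 2
43: 2
47: 2
52: 2
12: 0
32: 0
Sum: 6 + 0 + 5 + 2 + 2 + 2 + 2 + 0 + 0 = 19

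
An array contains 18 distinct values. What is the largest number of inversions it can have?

153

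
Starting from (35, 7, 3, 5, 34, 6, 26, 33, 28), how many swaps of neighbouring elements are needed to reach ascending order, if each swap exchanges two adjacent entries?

The minimum number of adjacent swaps to sort an array equals its inversion count, since every such swap removes exactly one inversion.
Count inversions — for each element, later elements that are smaller:
35: 7, 3, 5, 34, 6, 26, 33, 28 → 8
7: 3, 5, 6 → 3
3: none → 0
5: none → 0
34: 6, 26, 33, 28 → 4
6: none → 0
26: none → 0
33: 28 → 1
28: none → 0
Total inversions: 8 + 3 + 0 + 0 + 4 + 0 + 0 + 1 + 0 = 16

16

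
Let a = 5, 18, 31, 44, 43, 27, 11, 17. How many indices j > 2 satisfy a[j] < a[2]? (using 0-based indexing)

3 such elements

The element at index 2 is 31.
Elements after it: 44, 43, 27, 11, 17
Those smaller than 31: 27, 11, 17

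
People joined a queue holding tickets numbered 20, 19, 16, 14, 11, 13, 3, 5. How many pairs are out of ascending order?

Inversions: 26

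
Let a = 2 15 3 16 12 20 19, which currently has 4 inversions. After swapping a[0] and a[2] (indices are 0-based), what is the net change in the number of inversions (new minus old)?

+1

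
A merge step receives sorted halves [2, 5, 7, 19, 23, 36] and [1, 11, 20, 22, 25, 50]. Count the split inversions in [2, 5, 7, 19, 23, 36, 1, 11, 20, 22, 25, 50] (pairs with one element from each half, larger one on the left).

Take each right-half value and tally the left-half values above it:
r = 1: 2, 5, 7, 19, 23, 36 → 6
r = 11: 19, 23, 36 → 3
r = 20: 23, 36 → 2
r = 22: 23, 36 → 2
r = 25: 36 → 1
r = 50: none → 0
Cross-inversions: 6 + 3 + 2 + 2 + 1 + 0 = 14

There are 14 split inversions.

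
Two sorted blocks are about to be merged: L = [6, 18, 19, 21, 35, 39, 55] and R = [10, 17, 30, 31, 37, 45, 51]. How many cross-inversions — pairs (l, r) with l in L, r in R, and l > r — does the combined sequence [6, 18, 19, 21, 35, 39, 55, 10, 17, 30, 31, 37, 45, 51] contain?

For each element r of the right run, count left-run elements greater than r:
r = 10: 18, 19, 21, 35, 39, 55 → 6
r = 17: 18, 19, 21, 35, 39, 55 → 6
r = 30: 35, 39, 55 → 3
r = 31: 35, 39, 55 → 3
r = 37: 39, 55 → 2
r = 45: 55 → 1
r = 51: 55 → 1
Cross-inversions: 6 + 6 + 3 + 3 + 2 + 1 + 1 = 22

Split inversions: 22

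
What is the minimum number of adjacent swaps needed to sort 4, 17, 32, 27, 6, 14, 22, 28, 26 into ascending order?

Each adjacent swap fixes exactly one inversion, so the minimum swap count equals the number of inversions.
Count inversions — for each element, later elements that are smaller:
4: none → 0
17: 6, 14 → 2
32: 27, 6, 14, 22, 28, 26 → 6
27: 6, 14, 22, 26 → 4
6: none → 0
14: none → 0
22: none → 0
28: 26 → 1
26: none → 0
Total inversions: 0 + 2 + 6 + 4 + 0 + 0 + 0 + 1 + 0 = 13

13 adjacent swaps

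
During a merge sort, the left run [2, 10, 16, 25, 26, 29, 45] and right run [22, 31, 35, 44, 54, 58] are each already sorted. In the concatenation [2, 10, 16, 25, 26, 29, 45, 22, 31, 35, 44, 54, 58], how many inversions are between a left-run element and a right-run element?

There are 7 split inversions.

For each element r of the right run, count left-run elements greater than r:
r = 22: 25, 26, 29, 45 → 4
r = 31: 45 → 1
r = 35: 45 → 1
r = 44: 45 → 1
r = 54: none → 0
r = 58: none → 0
Cross-inversions: 4 + 1 + 1 + 1 + 0 + 0 = 7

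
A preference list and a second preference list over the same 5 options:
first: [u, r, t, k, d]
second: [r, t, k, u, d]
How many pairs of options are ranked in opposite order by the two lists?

3 pairs

Assign each item its position (1..5) in the first ordering, then rewrite the second ordering as that position sequence:
positions: u→1, r→2, t→3, k→4, d→5
second ordering as positions: [2, 3, 4, 1, 5]
Discordant pairs = inversions in this position sequence.
2: 1 → 1
3: 1 → 1
4: 1 → 1
1: 0
5: 0
Total: 1 + 1 + 1 + 0 + 0 = 3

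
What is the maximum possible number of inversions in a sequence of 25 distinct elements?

The maximum occurs when the array is in strictly decreasing order: every one of the C(25, 2) pairs is inverted.
C(25, 2) = 25·24/2 = 300

300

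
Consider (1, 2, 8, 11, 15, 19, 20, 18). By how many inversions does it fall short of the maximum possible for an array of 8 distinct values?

26 inversions short

Maximum inversions for 8 distinct elements is C(8, 2) = 8·7/2 = 28.
Current inversions — for each element, count later smaller elements:
1: 0
2: 0
8: 0
11: 0
15: 0
19: 1
20: 1
18: 0
Current total: 0 + 0 + 0 + 0 + 0 + 1 + 1 + 0 = 2
Shortfall: 28 − 2 = 26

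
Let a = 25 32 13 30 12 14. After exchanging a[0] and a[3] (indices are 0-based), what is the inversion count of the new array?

Positions 0 and 3 hold 25 and 30; after swapping, the array is [30, 32, 13, 25, 12, 14].
Sweep left to right; for each value list the smaller values that follow it:
30 → 13, 25, 12, 14 → 4
32 → 13, 25, 12, 14 → 4
13 → 12 → 1
25 → 12, 14 → 2
12 → none → 0
14 → none → 0
Sum: 4 + 4 + 1 + 2 + 0 + 0 = 11

Inversions: 11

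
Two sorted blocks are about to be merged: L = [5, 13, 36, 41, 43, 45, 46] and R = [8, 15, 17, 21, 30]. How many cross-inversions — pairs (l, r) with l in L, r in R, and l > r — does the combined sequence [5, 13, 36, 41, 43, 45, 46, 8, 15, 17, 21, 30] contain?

Take each right-half value and tally the left-half values above it:
r = 8: 13, 36, 41, 43, 45, 46 → 6
r = 15: 36, 41, 43, 45, 46 → 5
r = 17: 36, 41, 43, 45, 46 → 5
r = 21: 36, 41, 43, 45, 46 → 5
r = 30: 36, 41, 43, 45, 46 → 5
Cross-inversions: 6 + 5 + 5 + 5 + 5 = 26

There are 26 cross-inversions.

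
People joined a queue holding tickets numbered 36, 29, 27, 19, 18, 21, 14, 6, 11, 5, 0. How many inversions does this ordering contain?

52

For each element, count later entries that are smaller:
36: 10
29: 9
27: 8
19: 6
18: 5
21: 5
14: 4
6: 2
11: 2
5: 1
0: 0
Sum: 10 + 9 + 8 + 6 + 5 + 5 + 4 + 2 + 2 + 1 + 0 = 52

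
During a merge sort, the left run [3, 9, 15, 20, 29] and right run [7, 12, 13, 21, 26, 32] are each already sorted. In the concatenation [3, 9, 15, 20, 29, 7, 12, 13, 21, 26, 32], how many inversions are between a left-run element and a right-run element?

Count, for every r in R, how many entries of L exceed r:
r = 7: 9, 15, 20, 29 → 4
r = 12: 15, 20, 29 → 3
r = 13: 15, 20, 29 → 3
r = 21: 29 → 1
r = 26: 29 → 1
r = 32: none → 0
Cross-inversions: 4 + 3 + 3 + 1 + 1 + 0 = 12

Cross-inversions: 12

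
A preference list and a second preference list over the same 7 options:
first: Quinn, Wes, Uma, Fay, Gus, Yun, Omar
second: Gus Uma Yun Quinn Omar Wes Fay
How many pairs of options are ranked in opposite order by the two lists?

11

Assign each item its position (1..7) in the first ordering, then rewrite the second ordering as that position sequence:
positions: Quinn→1, Wes→2, Uma→3, Fay→4, Gus→5, Yun→6, Omar→7
second ordering as positions: [5, 3, 6, 1, 7, 2, 4]
Discordant pairs = inversions in this position sequence.
5: 3, 1, 2, 4 → 4
3: 1, 2 → 2
6: 1, 2, 4 → 3
1: 0
7: 2, 4 → 2
2: 0
4: 0
Total: 4 + 2 + 3 + 0 + 2 + 0 + 0 = 11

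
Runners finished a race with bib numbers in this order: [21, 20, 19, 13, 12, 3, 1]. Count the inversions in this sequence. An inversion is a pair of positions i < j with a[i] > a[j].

Element-by-element contributions:
21 → 20, 19, 13, 12, 3, 1 → 6
20 → 19, 13, 12, 3, 1 → 5
19 → 13, 12, 3, 1 → 4
13 → 12, 3, 1 → 3
12 → 3, 1 → 2
3 → 1 → 1
1 → none → 0
Sum: 6 + 5 + 4 + 3 + 2 + 1 + 0 = 21

21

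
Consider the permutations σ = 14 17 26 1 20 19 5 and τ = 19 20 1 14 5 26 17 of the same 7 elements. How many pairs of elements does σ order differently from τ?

Assign each item its position (1..7) in the first ordering, then rewrite the second ordering as that position sequence:
positions: 14→1, 17→2, 26→3, 1→4, 20→5, 19→6, 5→7
second ordering as positions: [6, 5, 4, 1, 7, 3, 2]
Discordant pairs = inversions in this position sequence.
6: 5, 4, 1, 3, 2 → 5
5: 4, 1, 3, 2 → 4
4: 1, 3, 2 → 3
1: 0
7: 3, 2 → 2
3: 2 → 1
2: 0
Total: 5 + 4 + 3 + 0 + 2 + 1 + 0 = 15

15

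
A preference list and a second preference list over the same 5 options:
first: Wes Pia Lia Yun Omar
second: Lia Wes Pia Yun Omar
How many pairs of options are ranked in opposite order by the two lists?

Assign each item its position (1..5) in the first ordering, then rewrite the second ordering as that position sequence:
positions: Wes→1, Pia→2, Lia→3, Yun→4, Omar→5
second ordering as positions: [3, 1, 2, 4, 5]
Discordant pairs = inversions in this position sequence.
3: 1, 2 → 2
1: 0
2: 0
4: 0
5: 0
Total: 2 + 0 + 0 + 0 + 0 = 2

There are 2 pairs.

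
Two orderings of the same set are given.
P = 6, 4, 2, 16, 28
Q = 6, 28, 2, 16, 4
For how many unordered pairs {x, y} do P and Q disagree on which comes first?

5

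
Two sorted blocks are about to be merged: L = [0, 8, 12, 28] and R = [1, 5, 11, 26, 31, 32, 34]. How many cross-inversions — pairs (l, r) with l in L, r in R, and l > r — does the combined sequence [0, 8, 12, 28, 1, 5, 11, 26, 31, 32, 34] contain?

Count, for every r in R, how many entries of L exceed r:
r = 1: 8, 12, 28 → 3
r = 5: 8, 12, 28 → 3
r = 11: 12, 28 → 2
r = 26: 28 → 1
r = 31: none → 0
r = 32: none → 0
r = 34: none → 0
Cross-inversions: 3 + 3 + 2 + 1 + 0 + 0 + 0 = 9

There are 9 cross-inversions.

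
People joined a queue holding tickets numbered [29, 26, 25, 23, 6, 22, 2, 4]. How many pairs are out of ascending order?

26 inversions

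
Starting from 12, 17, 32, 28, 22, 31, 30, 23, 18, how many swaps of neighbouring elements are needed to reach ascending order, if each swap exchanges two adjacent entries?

16 adjacent swaps

Each adjacent swap fixes exactly one inversion, so the minimum swap count equals the number of inversions.
Count inversions — for each element, later elements that are smaller:
12: none → 0
17: none → 0
32: 28, 22, 31, 30, 23, 18 → 6
28: 22, 23, 18 → 3
22: 18 → 1
31: 30, 23, 18 → 3
30: 23, 18 → 2
23: 18 → 1
18: none → 0
Total inversions: 0 + 0 + 6 + 3 + 1 + 3 + 2 + 1 + 0 = 16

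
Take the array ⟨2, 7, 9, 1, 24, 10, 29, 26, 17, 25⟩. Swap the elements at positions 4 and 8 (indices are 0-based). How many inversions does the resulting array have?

9 inversions

Positions 4 and 8 hold 24 and 17; after swapping, the array is [2, 7, 9, 1, 17, 10, 29, 26, 24, 25].
Element-by-element contributions:
2: 1
7: 1
9: 1
1: 0
17: 1
10: 0
29: 3
26: 2
24: 0
25: 0
Sum: 1 + 1 + 1 + 0 + 1 + 0 + 3 + 2 + 0 + 0 = 9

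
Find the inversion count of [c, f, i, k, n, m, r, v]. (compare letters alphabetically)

For each element, count later entries that are smaller:
c: 0
f: 0
i: 0
k: 0
n: 1
m: 0
r: 0
v: 0
Sum: 0 + 0 + 0 + 0 + 1 + 0 + 0 + 0 = 1

1 out-of-order pair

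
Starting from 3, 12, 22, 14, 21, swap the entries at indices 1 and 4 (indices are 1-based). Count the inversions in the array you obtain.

Positions 1 and 4 hold 3 and 14; after swapping, the array is [14, 12, 22, 3, 21].
Element-by-element contributions:
14 → 12, 3 → 2
12 → 3 → 1
22 → 3, 21 → 2
3 → none → 0
21 → none → 0
Sum: 2 + 1 + 2 + 0 + 0 = 5

Inversions: 5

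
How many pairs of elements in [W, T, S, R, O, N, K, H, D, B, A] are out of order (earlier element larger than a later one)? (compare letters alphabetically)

Element-by-element contributions:
W: 10
T: 9
S: 8
R: 7
O: 6
N: 5
K: 4
H: 3
D: 2
B: 1
A: 0
Sum: 10 + 9 + 8 + 7 + 6 + 5 + 4 + 3 + 2 + 1 + 0 = 55

There are 55 out-of-order pairs.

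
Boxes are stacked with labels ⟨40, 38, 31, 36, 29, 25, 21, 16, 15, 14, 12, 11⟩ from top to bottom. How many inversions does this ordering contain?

65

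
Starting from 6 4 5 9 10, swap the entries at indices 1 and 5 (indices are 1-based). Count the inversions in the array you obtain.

Positions 1 and 5 hold 6 and 10; after swapping, the array is [10, 4, 5, 9, 6].
Count, for each position, how many later elements it exceeds:
10 → 4, 5, 9, 6 → 4
4 → none → 0
5 → none → 0
9 → 6 → 1
6 → none → 0
Sum: 4 + 0 + 0 + 1 + 0 = 5

There are 5 inversions.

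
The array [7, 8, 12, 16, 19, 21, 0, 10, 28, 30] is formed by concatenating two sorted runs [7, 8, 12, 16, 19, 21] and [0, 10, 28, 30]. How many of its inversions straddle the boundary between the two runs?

There are 10 cross-inversions.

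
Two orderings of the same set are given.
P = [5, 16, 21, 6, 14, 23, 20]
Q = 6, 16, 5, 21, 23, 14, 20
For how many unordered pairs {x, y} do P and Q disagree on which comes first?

Assign each item its position (1..7) in the first ordering, then rewrite the second ordering as that position sequence:
positions: 5→1, 16→2, 21→3, 6→4, 14→5, 23→6, 20→7
second ordering as positions: [4, 2, 1, 3, 6, 5, 7]
Discordant pairs = inversions in this position sequence.
4: 2, 1, 3 → 3
2: 1 → 1
1: 0
3: 0
6: 5 → 1
5: 0
7: 0
Total: 3 + 1 + 0 + 0 + 1 + 0 + 0 = 5

5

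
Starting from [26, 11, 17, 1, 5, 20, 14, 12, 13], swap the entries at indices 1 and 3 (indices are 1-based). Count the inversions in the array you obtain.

19 inversions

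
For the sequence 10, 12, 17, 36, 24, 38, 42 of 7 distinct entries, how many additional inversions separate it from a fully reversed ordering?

20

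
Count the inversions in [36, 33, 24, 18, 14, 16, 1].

20 inversions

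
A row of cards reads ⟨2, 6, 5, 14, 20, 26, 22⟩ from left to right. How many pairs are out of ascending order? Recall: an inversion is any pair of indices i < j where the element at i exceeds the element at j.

Listing every pair i<j with a[i]>a[j] (using 0-based positions):
(1,2): 6 > 5
(5,6): 26 > 22
That's 2 pairs.

2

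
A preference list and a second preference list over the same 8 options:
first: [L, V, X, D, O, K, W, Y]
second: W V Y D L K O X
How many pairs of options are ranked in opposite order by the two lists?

17 pairs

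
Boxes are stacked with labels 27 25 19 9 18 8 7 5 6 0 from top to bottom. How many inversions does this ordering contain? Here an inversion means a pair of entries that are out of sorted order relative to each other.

Element-by-element contributions:
27: 9
25: 8
19: 7
9: 5
18: 5
8: 4
7: 3
5: 1
6: 1
0: 0
Sum: 9 + 8 + 7 + 5 + 5 + 4 + 3 + 1 + 1 + 0 = 43

Inversions: 43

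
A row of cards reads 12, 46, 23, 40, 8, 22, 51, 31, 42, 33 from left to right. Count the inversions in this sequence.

For each element, count later entries that are smaller:
12 → 8 → 1
46 → 23, 40, 8, 22, 31, 42, 33 → 7
23 → 8, 22 → 2
40 → 8, 22, 31, 33 → 4
8 → none → 0
22 → none → 0
51 → 31, 42, 33 → 3
31 → none → 0
42 → 33 → 1
33 → none → 0
Sum: 1 + 7 + 2 + 4 + 0 + 0 + 3 + 0 + 1 + 0 = 18

18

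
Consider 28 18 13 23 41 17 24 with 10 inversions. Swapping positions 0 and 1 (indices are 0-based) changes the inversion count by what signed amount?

Positions 0 and 1 hold 28 and 18; after swapping, the array is [18, 28, 13, 23, 41, 17, 24].
Element-by-element contributions:
18: 2
28: 4
13: 0
23: 1
41: 2
17: 0
24: 0
Sum: 2 + 4 + 0 + 1 + 2 + 0 + 0 = 9
Change: 9 − 10 = -1

-1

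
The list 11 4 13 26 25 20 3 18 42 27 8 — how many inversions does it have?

22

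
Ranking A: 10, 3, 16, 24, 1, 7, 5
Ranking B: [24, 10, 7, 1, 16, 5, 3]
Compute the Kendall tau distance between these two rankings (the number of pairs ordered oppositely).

10

Assign each item its position (1..7) in the first ordering, then rewrite the second ordering as that position sequence:
positions: 10→1, 3→2, 16→3, 24→4, 1→5, 7→6, 5→7
second ordering as positions: [4, 1, 6, 5, 3, 7, 2]
Discordant pairs = inversions in this position sequence.
4: 1, 3, 2 → 3
1: 0
6: 5, 3, 2 → 3
5: 3, 2 → 2
3: 2 → 1
7: 2 → 1
2: 0
Total: 3 + 0 + 3 + 2 + 1 + 1 + 0 = 10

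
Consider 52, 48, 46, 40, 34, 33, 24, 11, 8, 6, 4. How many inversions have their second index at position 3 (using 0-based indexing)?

3 such elements

The element at index 3 is 40.
Elements before it: 52, 48, 46
Those larger than 40: 52, 48, 46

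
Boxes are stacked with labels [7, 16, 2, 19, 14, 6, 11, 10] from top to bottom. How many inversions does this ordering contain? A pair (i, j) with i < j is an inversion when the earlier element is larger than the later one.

15 inversions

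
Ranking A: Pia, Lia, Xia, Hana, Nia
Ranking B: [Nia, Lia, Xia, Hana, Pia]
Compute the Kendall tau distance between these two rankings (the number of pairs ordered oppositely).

Discordant pairs: 7

Assign each item its position (1..5) in the first ordering, then rewrite the second ordering as that position sequence:
positions: Pia→1, Lia→2, Xia→3, Hana→4, Nia→5
second ordering as positions: [5, 2, 3, 4, 1]
Discordant pairs = inversions in this position sequence.
5: 2, 3, 4, 1 → 4
2: 1 → 1
3: 1 → 1
4: 1 → 1
1: 0
Total: 4 + 1 + 1 + 1 + 0 = 7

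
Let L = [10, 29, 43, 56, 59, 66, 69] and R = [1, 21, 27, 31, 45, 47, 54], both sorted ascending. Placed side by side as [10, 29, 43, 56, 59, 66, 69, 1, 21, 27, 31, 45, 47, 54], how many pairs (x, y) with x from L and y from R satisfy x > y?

Cross-inversions: 36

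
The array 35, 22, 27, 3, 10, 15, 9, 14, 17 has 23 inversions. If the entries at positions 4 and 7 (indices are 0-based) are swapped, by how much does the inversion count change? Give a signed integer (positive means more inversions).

Positions 4 and 7 hold 10 and 14; after swapping, the array is [35, 22, 27, 3, 14, 15, 9, 10, 17].
Count, for each position, how many later elements it exceeds:
35 → 22, 27, 3, 14, 15, 9, 10, 17 → 8
22 → 3, 14, 15, 9, 10, 17 → 6
27 → 3, 14, 15, 9, 10, 17 → 6
3 → none → 0
14 → 9, 10 → 2
15 → 9, 10 → 2
9 → none → 0
10 → none → 0
17 → none → 0
Sum: 8 + 6 + 6 + 0 + 2 + 2 + 0 + 0 + 0 = 24
Change: 24 − 23 = +1

+1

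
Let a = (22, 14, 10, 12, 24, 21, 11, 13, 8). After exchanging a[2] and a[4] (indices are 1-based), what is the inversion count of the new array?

There are 23 inversions.

Positions 2 and 4 hold 14 and 12; after swapping, the array is [22, 12, 10, 14, 24, 21, 11, 13, 8].
Count, for each position, how many later elements it exceeds:
22 → 12, 10, 14, 21, 11, 13, 8 → 7
12 → 10, 11, 8 → 3
10 → 8 → 1
14 → 11, 13, 8 → 3
24 → 21, 11, 13, 8 → 4
21 → 11, 13, 8 → 3
11 → 8 → 1
13 → 8 → 1
8 → none → 0
Sum: 7 + 3 + 1 + 3 + 4 + 3 + 1 + 1 + 0 = 23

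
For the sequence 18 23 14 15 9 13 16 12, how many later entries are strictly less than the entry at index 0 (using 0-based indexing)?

The element at index 0 is 18.
Elements after it: 23, 14, 15, 9, 13, 16, 12
Those smaller than 18: 14, 15, 9, 13, 16, 12

6 such elements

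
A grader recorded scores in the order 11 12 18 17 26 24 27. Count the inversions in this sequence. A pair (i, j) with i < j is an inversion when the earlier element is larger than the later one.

2

Listing every pair i<j with a[i]>a[j] (using 0-based positions):
(2,3): 18 > 17
(4,5): 26 > 24
That's 2 pairs.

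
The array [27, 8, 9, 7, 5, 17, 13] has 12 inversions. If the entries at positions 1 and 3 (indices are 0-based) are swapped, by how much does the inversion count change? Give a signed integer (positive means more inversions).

-1

Positions 1 and 3 hold 8 and 7; after swapping, the array is [27, 7, 9, 8, 5, 17, 13].
Sweep left to right; for each value list the smaller values that follow it:
27: 6
7: 1
9: 2
8: 1
5: 0
17: 1
13: 0
Sum: 6 + 1 + 2 + 1 + 0 + 1 + 0 = 11
Change: 11 − 12 = -1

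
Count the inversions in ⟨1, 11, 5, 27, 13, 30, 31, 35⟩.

Count, for each position, how many later elements it exceeds:
1 → none → 0
11 → 5 → 1
5 → none → 0
27 → 13 → 1
13 → none → 0
30 → none → 0
31 → none → 0
35 → none → 0
Sum: 0 + 1 + 0 + 1 + 0 + 0 + 0 + 0 = 2

Inversions: 2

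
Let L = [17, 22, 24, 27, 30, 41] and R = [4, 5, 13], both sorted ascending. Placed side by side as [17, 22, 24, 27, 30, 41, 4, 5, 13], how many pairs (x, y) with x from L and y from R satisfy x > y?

18 cross-inversions

Count, for every r in R, how many entries of L exceed r:
r = 4: 17, 22, 24, 27, 30, 41 → 6
r = 5: 17, 22, 24, 27, 30, 41 → 6
r = 13: 17, 22, 24, 27, 30, 41 → 6
Cross-inversions: 6 + 6 + 6 = 18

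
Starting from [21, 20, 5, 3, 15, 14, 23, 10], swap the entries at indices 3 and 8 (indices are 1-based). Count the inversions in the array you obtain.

17

Positions 3 and 8 hold 5 and 10; after swapping, the array is [21, 20, 10, 3, 15, 14, 23, 5].
Element-by-element contributions:
21 → 20, 10, 3, 15, 14, 5 → 6
20 → 10, 3, 15, 14, 5 → 5
10 → 3, 5 → 2
3 → none → 0
15 → 14, 5 → 2
14 → 5 → 1
23 → 5 → 1
5 → none → 0
Sum: 6 + 5 + 2 + 0 + 2 + 1 + 1 + 0 = 17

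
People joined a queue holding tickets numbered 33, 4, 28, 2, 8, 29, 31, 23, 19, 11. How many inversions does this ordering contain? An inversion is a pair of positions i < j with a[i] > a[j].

Inversions: 24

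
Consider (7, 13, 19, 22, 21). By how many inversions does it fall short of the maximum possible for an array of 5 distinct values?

Maximum inversions for 5 distinct elements is C(5, 2) = 5·4/2 = 10.
Current inversions — for each element, count later smaller elements:
7: 0
13: 0
19: 0
22: 1
21: 0
Current total: 0 + 0 + 0 + 1 + 0 = 1
Shortfall: 10 − 1 = 9

9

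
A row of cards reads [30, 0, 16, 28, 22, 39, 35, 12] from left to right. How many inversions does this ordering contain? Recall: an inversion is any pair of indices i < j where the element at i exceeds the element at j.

There are 12 out-of-order pairs.

Element-by-element contributions:
30 → 0, 16, 28, 22, 12 → 5
0 → none → 0
16 → 12 → 1
28 → 22, 12 → 2
22 → 12 → 1
39 → 35, 12 → 2
35 → 12 → 1
12 → none → 0
Sum: 5 + 0 + 1 + 2 + 1 + 2 + 1 + 0 = 12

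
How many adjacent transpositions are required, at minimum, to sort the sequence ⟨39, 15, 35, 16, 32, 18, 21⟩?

12 swaps

The minimum number of adjacent swaps to sort an array equals its inversion count, since every such swap removes exactly one inversion.
Count inversions — for each element, later elements that are smaller:
39: 15, 35, 16, 32, 18, 21 → 6
15: none → 0
35: 16, 32, 18, 21 → 4
16: none → 0
32: 18, 21 → 2
18: none → 0
21: none → 0
Total inversions: 6 + 0 + 4 + 0 + 2 + 0 + 0 = 12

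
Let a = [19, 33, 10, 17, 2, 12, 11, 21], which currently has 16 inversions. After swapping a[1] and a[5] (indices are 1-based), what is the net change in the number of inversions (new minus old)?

Positions 1 and 5 hold 19 and 2; after swapping, the array is [2, 33, 10, 17, 19, 12, 11, 21].
Count, for each position, how many later elements it exceeds:
2: 0
33: 6
10: 0
17: 2
19: 2
12: 1
11: 0
21: 0
Sum: 0 + 6 + 0 + 2 + 2 + 1 + 0 + 0 = 11
Change: 11 − 16 = -5

-5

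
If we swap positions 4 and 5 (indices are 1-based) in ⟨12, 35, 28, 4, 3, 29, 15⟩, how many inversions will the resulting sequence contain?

Positions 4 and 5 hold 4 and 3; after swapping, the array is [12, 35, 28, 3, 4, 29, 15].
For each element, count later entries that are smaller:
12: 2
35: 5
28: 3
3: 0
4: 0
29: 1
15: 0
Sum: 2 + 5 + 3 + 0 + 0 + 1 + 0 = 11

There are 11 inversions.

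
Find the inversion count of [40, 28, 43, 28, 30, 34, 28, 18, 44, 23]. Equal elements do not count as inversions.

There are 26 inversions.

Sweep left to right; for each value list the smaller values that follow it:
40: 7
28: 2
43: 6
28: 2
30: 3
34: 3
28: 2
18: 0
44: 1
23: 0
Sum: 7 + 2 + 6 + 2 + 3 + 3 + 2 + 0 + 1 + 0 = 26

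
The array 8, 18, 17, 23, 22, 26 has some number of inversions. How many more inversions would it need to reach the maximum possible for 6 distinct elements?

13

Maximum inversions for 6 distinct elements is C(6, 2) = 6·5/2 = 15.
Current inversions — for each element, count later smaller elements:
8: 0
18: 1
17: 0
23: 1
22: 0
26: 0
Current total: 0 + 1 + 0 + 1 + 0 + 0 = 2
Shortfall: 15 − 2 = 13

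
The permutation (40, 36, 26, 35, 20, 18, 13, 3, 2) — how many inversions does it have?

Element-by-element contributions:
40 → 36, 26, 35, 20, 18, 13, 3, 2 → 8
36 → 26, 35, 20, 18, 13, 3, 2 → 7
26 → 20, 18, 13, 3, 2 → 5
35 → 20, 18, 13, 3, 2 → 5
20 → 18, 13, 3, 2 → 4
18 → 13, 3, 2 → 3
13 → 3, 2 → 2
3 → 2 → 1
2 → none → 0
Sum: 8 + 7 + 5 + 5 + 4 + 3 + 2 + 1 + 0 = 35

35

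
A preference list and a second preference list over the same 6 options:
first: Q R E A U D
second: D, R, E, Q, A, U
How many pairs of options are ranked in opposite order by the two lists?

7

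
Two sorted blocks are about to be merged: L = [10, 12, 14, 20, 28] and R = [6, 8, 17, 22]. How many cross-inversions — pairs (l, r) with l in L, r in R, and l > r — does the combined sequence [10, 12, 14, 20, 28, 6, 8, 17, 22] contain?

Count, for every r in R, how many entries of L exceed r:
r = 6: 10, 12, 14, 20, 28 → 5
r = 8: 10, 12, 14, 20, 28 → 5
r = 17: 20, 28 → 2
r = 22: 28 → 1
Cross-inversions: 5 + 5 + 2 + 1 = 13

13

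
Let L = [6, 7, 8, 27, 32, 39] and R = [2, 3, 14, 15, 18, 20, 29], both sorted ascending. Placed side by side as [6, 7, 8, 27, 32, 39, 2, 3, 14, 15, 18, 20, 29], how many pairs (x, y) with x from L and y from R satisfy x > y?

Take each right-half value and tally the left-half values above it:
r = 2: 6, 7, 8, 27, 32, 39 → 6
r = 3: 6, 7, 8, 27, 32, 39 → 6
r = 14: 27, 32, 39 → 3
r = 15: 27, 32, 39 → 3
r = 18: 27, 32, 39 → 3
r = 20: 27, 32, 39 → 3
r = 29: 32, 39 → 2
Cross-inversions: 6 + 6 + 3 + 3 + 3 + 3 + 2 = 26

26 split inversions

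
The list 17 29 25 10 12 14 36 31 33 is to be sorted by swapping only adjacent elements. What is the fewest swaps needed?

12 adjacent swaps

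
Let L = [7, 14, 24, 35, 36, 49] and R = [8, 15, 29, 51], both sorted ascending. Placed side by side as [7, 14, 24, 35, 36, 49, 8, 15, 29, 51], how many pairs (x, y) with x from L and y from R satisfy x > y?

12

Take each right-half value and tally the left-half values above it:
r = 8: 14, 24, 35, 36, 49 → 5
r = 15: 24, 35, 36, 49 → 4
r = 29: 35, 36, 49 → 3
r = 51: none → 0
Cross-inversions: 5 + 4 + 3 + 0 = 12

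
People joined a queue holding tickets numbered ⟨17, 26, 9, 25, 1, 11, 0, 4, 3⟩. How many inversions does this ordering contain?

27

Count, for each position, how many later elements it exceeds:
17: 6
26: 7
9: 4
25: 5
1: 1
11: 3
0: 0
4: 1
3: 0
Sum: 6 + 7 + 4 + 5 + 1 + 3 + 0 + 1 + 0 = 27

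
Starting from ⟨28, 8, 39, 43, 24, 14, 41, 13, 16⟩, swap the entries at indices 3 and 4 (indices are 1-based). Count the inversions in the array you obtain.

21

Positions 3 and 4 hold 39 and 43; after swapping, the array is [28, 8, 43, 39, 24, 14, 41, 13, 16].
Sweep left to right; for each value list the smaller values that follow it:
28 → 8, 24, 14, 13, 16 → 5
8 → none → 0
43 → 39, 24, 14, 41, 13, 16 → 6
39 → 24, 14, 13, 16 → 4
24 → 14, 13, 16 → 3
14 → 13 → 1
41 → 13, 16 → 2
13 → none → 0
16 → none → 0
Sum: 5 + 0 + 6 + 4 + 3 + 1 + 2 + 0 + 0 = 21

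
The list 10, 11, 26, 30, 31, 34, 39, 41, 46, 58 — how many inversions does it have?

There are 0 out-of-order pairs.

Element-by-element contributions:
10 → none → 0
11 → none → 0
26 → none → 0
30 → none → 0
31 → none → 0
34 → none → 0
39 → none → 0
41 → none → 0
46 → none → 0
58 → none → 0
Sum: 0 + 0 + 0 + 0 + 0 + 0 + 0 + 0 + 0 + 0 = 0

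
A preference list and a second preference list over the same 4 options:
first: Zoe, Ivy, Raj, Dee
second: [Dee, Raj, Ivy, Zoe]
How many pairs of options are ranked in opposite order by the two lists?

Assign each item its position (1..4) in the first ordering, then rewrite the second ordering as that position sequence:
positions: Zoe→1, Ivy→2, Raj→3, Dee→4
second ordering as positions: [4, 3, 2, 1]
Discordant pairs = inversions in this position sequence.
4: 3, 2, 1 → 3
3: 2, 1 → 2
2: 1 → 1
1: 0
Total: 3 + 2 + 1 + 0 = 6

6 pairs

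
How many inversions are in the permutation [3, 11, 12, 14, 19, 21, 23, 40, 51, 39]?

2

Element-by-element contributions:
3 → none → 0
11 → none → 0
12 → none → 0
14 → none → 0
19 → none → 0
21 → none → 0
23 → none → 0
40 → 39 → 1
51 → 39 → 1
39 → none → 0
Sum: 0 + 0 + 0 + 0 + 0 + 0 + 0 + 1 + 1 + 0 = 2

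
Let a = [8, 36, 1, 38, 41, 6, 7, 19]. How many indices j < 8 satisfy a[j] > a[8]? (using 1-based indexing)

The element at index 8 is 19.
Elements before it: 8, 36, 1, 38, 41, 6, 7
Those larger than 19: 36, 38, 41

3 such elements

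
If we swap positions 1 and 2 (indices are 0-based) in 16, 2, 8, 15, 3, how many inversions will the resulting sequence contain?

7 inversions

Positions 1 and 2 hold 2 and 8; after swapping, the array is [16, 8, 2, 15, 3].
Count, for each position, how many later elements it exceeds:
16: 4
8: 2
2: 0
15: 1
3: 0
Sum: 4 + 2 + 0 + 1 + 0 = 7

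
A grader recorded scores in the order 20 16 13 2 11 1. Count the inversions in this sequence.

For each element, count later entries that are smaller:
20: 5
16: 4
13: 3
2: 1
11: 1
1: 0
Sum: 5 + 4 + 3 + 1 + 1 + 0 = 14

14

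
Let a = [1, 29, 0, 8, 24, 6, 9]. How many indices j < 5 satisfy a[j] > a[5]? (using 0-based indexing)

The element at index 5 is 6.
Elements before it: 1, 29, 0, 8, 24
Those larger than 6: 29, 8, 24

3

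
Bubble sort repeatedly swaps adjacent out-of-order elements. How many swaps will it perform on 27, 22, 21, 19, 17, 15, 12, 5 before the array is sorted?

28 adjacent swaps

The minimum number of adjacent swaps to sort an array equals its inversion count, since every such swap removes exactly one inversion.
Count inversions — for each element, later elements that are smaller:
27: 22, 21, 19, 17, 15, 12, 5 → 7
22: 21, 19, 17, 15, 12, 5 → 6
21: 19, 17, 15, 12, 5 → 5
19: 17, 15, 12, 5 → 4
17: 15, 12, 5 → 3
15: 12, 5 → 2
12: 5 → 1
5: none → 0
Total inversions: 7 + 6 + 5 + 4 + 3 + 2 + 1 + 0 = 28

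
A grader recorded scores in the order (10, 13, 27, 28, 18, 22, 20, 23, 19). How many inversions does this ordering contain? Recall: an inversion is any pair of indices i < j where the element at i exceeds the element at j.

For each element, count later entries that are smaller:
10: 0
13: 0
27: 5
28: 5
18: 0
22: 2
20: 1
23: 1
19: 0
Sum: 0 + 0 + 5 + 5 + 0 + 2 + 1 + 1 + 0 = 14

14 inversions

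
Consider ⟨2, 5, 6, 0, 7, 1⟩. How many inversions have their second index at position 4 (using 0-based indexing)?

0

The element at index 4 is 7.
Elements before it: 2, 5, 6, 0
None of them are larger than 7.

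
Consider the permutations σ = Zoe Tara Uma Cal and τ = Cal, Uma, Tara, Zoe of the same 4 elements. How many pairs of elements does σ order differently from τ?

Discordant pairs: 6

Assign each item its position (1..4) in the first ordering, then rewrite the second ordering as that position sequence:
positions: Zoe→1, Tara→2, Uma→3, Cal→4
second ordering as positions: [4, 3, 2, 1]
Discordant pairs = inversions in this position sequence.
4: 3, 2, 1 → 3
3: 2, 1 → 2
2: 1 → 1
1: 0
Total: 3 + 2 + 1 + 0 = 6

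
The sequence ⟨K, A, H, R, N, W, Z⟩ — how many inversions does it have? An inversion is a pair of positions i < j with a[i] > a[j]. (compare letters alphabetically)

3

For each element, count later entries that are smaller:
K → A, H → 2
A → none → 0
H → none → 0
R → N → 1
N → none → 0
W → none → 0
Z → none → 0
Sum: 2 + 0 + 0 + 1 + 0 + 0 + 0 = 3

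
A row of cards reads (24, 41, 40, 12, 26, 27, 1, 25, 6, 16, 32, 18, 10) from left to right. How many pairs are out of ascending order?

Inversions: 50

Element-by-element contributions:
24 → 12, 1, 6, 16, 18, 10 → 6
41 → 40, 12, 26, 27, 1, 25, 6, 16, 32, 18, 10 → 11
40 → 12, 26, 27, 1, 25, 6, 16, 32, 18, 10 → 10
12 → 1, 6, 10 → 3
26 → 1, 25, 6, 16, 18, 10 → 6
27 → 1, 25, 6, 16, 18, 10 → 6
1 → none → 0
25 → 6, 16, 18, 10 → 4
6 → none → 0
16 → 10 → 1
32 → 18, 10 → 2
18 → 10 → 1
10 → none → 0
Sum: 6 + 11 + 10 + 3 + 6 + 6 + 0 + 4 + 0 + 1 + 2 + 1 + 0 = 50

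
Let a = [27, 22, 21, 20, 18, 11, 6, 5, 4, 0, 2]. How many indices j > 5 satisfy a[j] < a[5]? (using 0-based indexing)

5 such elements

The element at index 5 is 11.
Elements after it: 6, 5, 4, 0, 2
Those smaller than 11: 6, 5, 4, 0, 2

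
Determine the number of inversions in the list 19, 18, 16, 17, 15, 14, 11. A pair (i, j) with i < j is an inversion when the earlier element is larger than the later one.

For each element, count later entries that are smaller:
19 → 18, 16, 17, 15, 14, 11 → 6
18 → 16, 17, 15, 14, 11 → 5
16 → 15, 14, 11 → 3
17 → 15, 14, 11 → 3
15 → 14, 11 → 2
14 → 11 → 1
11 → none → 0
Sum: 6 + 5 + 3 + 3 + 2 + 1 + 0 = 20

20 inversions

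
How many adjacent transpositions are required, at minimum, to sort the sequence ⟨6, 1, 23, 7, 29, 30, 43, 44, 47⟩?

2 swaps

Each adjacent swap fixes exactly one inversion, so the minimum swap count equals the number of inversions.
Count inversions — for each element, later elements that are smaller:
6: 1 → 1
1: none → 0
23: 7 → 1
7: none → 0
29: none → 0
30: none → 0
43: none → 0
44: none → 0
47: none → 0
Total inversions: 1 + 0 + 1 + 0 + 0 + 0 + 0 + 0 + 0 = 2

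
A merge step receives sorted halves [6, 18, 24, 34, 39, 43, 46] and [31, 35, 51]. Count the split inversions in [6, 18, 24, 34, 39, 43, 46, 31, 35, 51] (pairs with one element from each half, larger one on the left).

7

For each element r of the right run, count left-run elements greater than r:
r = 31: 34, 39, 43, 46 → 4
r = 35: 39, 43, 46 → 3
r = 51: none → 0
Cross-inversions: 4 + 3 + 0 = 7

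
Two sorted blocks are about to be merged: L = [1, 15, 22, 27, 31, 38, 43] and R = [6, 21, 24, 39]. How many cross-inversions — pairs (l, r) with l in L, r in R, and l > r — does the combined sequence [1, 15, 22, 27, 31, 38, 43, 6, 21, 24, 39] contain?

16

Count, for every r in R, how many entries of L exceed r:
r = 6: 15, 22, 27, 31, 38, 43 → 6
r = 21: 22, 27, 31, 38, 43 → 5
r = 24: 27, 31, 38, 43 → 4
r = 39: 43 → 1
Cross-inversions: 6 + 5 + 4 + 1 = 16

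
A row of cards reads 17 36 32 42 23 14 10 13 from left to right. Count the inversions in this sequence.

21

Count, for each position, how many later elements it exceeds:
17 → 14, 10, 13 → 3
36 → 32, 23, 14, 10, 13 → 5
32 → 23, 14, 10, 13 → 4
42 → 23, 14, 10, 13 → 4
23 → 14, 10, 13 → 3
14 → 10, 13 → 2
10 → none → 0
13 → none → 0
Sum: 3 + 5 + 4 + 4 + 3 + 2 + 0 + 0 = 21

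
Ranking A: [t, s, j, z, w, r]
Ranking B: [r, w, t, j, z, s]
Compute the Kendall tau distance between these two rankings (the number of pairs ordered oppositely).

11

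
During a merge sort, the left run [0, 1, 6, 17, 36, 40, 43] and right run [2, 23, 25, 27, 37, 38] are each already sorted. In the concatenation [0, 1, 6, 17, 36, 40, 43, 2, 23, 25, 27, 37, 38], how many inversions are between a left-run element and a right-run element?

18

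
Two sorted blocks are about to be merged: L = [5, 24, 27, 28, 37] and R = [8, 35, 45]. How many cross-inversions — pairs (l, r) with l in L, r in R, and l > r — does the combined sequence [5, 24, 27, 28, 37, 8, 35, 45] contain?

For each element r of the right run, count left-run elements greater than r:
r = 8: 24, 27, 28, 37 → 4
r = 35: 37 → 1
r = 45: none → 0
Cross-inversions: 4 + 1 + 0 = 5

5 split inversions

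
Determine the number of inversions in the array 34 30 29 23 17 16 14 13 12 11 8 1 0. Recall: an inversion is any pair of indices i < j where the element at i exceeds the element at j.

78 inversions

Count, for each position, how many later elements it exceeds:
34 → 30, 29, 23, 17, 16, 14, 13, 12, 11, 8, 1, 0 → 12
30 → 29, 23, 17, 16, 14, 13, 12, 11, 8, 1, 0 → 11
29 → 23, 17, 16, 14, 13, 12, 11, 8, 1, 0 → 10
23 → 17, 16, 14, 13, 12, 11, 8, 1, 0 → 9
17 → 16, 14, 13, 12, 11, 8, 1, 0 → 8
16 → 14, 13, 12, 11, 8, 1, 0 → 7
14 → 13, 12, 11, 8, 1, 0 → 6
13 → 12, 11, 8, 1, 0 → 5
12 → 11, 8, 1, 0 → 4
11 → 8, 1, 0 → 3
8 → 1, 0 → 2
1 → 0 → 1
0 → none → 0
Sum: 12 + 11 + 10 + 9 + 8 + 7 + 6 + 5 + 4 + 3 + 2 + 1 + 0 = 78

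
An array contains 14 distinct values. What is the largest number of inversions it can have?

91 inversions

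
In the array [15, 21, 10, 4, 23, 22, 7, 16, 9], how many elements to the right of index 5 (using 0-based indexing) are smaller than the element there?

The element at index 5 is 22.
Elements after it: 7, 16, 9
Those smaller than 22: 7, 16, 9

3 such elements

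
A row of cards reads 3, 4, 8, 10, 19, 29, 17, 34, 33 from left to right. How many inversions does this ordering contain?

3

Count, for each position, how many later elements it exceeds:
3: 0
4: 0
8: 0
10: 0
19: 1
29: 1
17: 0
34: 1
33: 0
Sum: 0 + 0 + 0 + 0 + 1 + 1 + 0 + 1 + 0 = 3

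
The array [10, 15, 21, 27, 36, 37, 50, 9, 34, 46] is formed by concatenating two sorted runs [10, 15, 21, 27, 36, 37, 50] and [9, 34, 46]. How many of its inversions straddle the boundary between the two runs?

11

Take each right-half value and tally the left-half values above it:
r = 9: 10, 15, 21, 27, 36, 37, 50 → 7
r = 34: 36, 37, 50 → 3
r = 46: 50 → 1
Cross-inversions: 7 + 3 + 1 = 11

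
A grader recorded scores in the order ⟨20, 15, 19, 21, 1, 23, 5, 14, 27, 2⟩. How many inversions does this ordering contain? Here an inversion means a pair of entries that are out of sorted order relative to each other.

Count, for each position, how many later elements it exceeds:
20 → 15, 19, 1, 5, 14, 2 → 6
15 → 1, 5, 14, 2 → 4
19 → 1, 5, 14, 2 → 4
21 → 1, 5, 14, 2 → 4
1 → none → 0
23 → 5, 14, 2 → 3
5 → 2 → 1
14 → 2 → 1
27 → 2 → 1
2 → none → 0
Sum: 6 + 4 + 4 + 4 + 0 + 3 + 1 + 1 + 1 + 0 = 24

24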